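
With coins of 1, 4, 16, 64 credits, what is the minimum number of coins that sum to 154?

7

Greedy: take as many of the largest coin as possible, then repeat with the remainder.
154 − 2×64→26 − 1×16→10 − 2×4→2 − 2×1→0
Total coins = 2 + 1 + 2 + 2 = 7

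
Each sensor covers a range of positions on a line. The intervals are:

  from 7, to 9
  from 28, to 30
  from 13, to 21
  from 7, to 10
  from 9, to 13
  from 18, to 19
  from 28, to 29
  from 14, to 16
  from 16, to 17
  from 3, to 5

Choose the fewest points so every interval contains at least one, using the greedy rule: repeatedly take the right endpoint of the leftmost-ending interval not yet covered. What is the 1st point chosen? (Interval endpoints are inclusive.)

5

Process intervals by earliest right end; each time one isn't hit yet, stab at its right endpoint.
Sorted: [3,5] [7,9] [7,10] [9,13] [14,16] [16,17] [18,19] [13,21] [28,29] [28,30]
{[3,5]} hit by 5; {[7,9],[7,10],[9,13]} hit by 9; {[14,16],[16,17]} hit by 16; {[18,19],[13,21]} hit by 19; {[28,29],[28,30]} hit by 29.
Points: 5, 9, 16, 19, 29 (5 total).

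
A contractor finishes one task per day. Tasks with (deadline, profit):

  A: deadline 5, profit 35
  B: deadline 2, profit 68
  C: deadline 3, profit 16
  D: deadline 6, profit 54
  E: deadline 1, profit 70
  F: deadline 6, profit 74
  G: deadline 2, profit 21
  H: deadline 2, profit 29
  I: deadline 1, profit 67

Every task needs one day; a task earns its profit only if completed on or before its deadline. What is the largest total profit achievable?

Sort by profit descending; place each in the latest free slot ≤ its deadline.
By profit: F(d6,74), E(d1,70), B(d2,68), I(d1,67), D(d6,54), A(d5,35), H(d2,29), G(d2,21), C(d3,16)
F→slot 6; E→slot 1; B→slot 2; I skipped; D→slot 5; A→slot 4; H skipped; G skipped; C→slot 3.
Profit = 70 + 68 + 16 + 35 + 54 + 74 = 317

317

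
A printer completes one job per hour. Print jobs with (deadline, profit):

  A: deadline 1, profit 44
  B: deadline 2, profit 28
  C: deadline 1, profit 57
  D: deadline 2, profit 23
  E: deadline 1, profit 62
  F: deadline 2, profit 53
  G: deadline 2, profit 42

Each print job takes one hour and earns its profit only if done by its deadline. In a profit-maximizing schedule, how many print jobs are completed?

Profit order: E=62 C=57 F=53 A=44 G=42 B=28 D=23
Assign: E→slot 1, C skipped, F→slot 2, A skipped, G skipped, B skipped, D skipped.
Slots: [1:E] [2:F]
2 of 7 scheduled.

2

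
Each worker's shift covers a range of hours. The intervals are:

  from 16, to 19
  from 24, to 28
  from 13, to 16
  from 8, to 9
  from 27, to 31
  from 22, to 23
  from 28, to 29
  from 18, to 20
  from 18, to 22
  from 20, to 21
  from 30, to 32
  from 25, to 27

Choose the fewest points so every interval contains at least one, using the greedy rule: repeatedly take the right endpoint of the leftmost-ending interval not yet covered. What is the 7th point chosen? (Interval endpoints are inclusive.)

32

Process intervals by earliest right end; each time one isn't hit yet, stab at its right endpoint.
Sorted: [8,9] [13,16] [16,19] [18,20] [20,21] [18,22] [22,23] [25,27] [24,28] [28,29] [27,31] [30,32]
{[8,9]} hit by 9; {[13,16],[16,19]} hit by 16; {[18,20],[20,21],[18,22]} hit by 20; {[22,23]} hit by 23; {[25,27],[24,28]} hit by 27; {[28,29],[27,31]} hit by 29; {[30,32]} hit by 32.
Points: 9, 16, 20, 23, 27, 29, 32 (7 total).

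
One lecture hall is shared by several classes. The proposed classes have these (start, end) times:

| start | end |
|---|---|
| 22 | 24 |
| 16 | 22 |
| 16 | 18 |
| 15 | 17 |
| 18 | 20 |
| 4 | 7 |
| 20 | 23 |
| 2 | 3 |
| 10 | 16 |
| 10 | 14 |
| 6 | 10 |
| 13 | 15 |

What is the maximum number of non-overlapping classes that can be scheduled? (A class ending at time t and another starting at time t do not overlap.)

Sort by end time and greedily take each interval whose start is ≥ the last chosen end.
By end time: (2,3), (4,7), (6,10), (10,14), (13,15), (10,16), (15,17), (16,18), (18,20), (16,22), (20,23), (22,24).
Pick (2,3); next start ≥ 3 → (4,7); next start ≥ 7 → (10,14); next start ≥ 14 → (15,17); next start ≥ 17 → (18,20); next start ≥ 20 → (20,23).
Selected 6 classes.

6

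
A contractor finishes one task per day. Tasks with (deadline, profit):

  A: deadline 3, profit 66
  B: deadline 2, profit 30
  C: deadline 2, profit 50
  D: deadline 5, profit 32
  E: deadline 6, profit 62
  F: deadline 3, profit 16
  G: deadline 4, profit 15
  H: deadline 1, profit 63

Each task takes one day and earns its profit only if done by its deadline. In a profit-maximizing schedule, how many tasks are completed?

Profit order: A=66 H=63 E=62 C=50 D=32 B=30 F=16 G=15
Assign: A→slot 3, H→slot 1, E→slot 6, C→slot 2, D→slot 5, B skipped, F skipped, G→slot 4.
Slots: [1:H] [2:C] [3:A] [4:G] [5:D] [6:E]
6 of 8 scheduled.

6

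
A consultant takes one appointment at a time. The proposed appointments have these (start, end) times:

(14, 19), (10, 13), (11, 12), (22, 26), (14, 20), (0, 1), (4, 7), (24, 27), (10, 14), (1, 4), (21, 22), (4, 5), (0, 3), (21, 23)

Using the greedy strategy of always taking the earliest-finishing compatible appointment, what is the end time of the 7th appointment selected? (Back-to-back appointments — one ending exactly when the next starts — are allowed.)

Greedy by earliest finish: after sorting by end time, pick each interval compatible with the last pick.
Sorted by end: (0,1)  (0,3)  (1,4)  (4,5)  (4,7)  (11,12)  (10,13)  (10,14)  (14,19)  (14,20)  (21,22)  (21,23)  (22,26)  (24,27)
take (0,1); take (1,4); take (4,5); take (11,12); take (14,19); take (21,22); take (22,26).
Selected: (0,1) (1,4) (4,5) (11,12) (14,19) (21,22) (22,26)

26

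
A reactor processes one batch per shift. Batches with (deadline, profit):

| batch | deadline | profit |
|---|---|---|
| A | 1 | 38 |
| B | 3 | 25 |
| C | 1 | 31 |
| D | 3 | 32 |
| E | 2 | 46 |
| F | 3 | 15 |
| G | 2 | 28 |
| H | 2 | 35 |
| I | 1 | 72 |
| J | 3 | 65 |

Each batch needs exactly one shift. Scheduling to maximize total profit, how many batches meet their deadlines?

3

By profit: I(d1,72), J(d3,65), E(d2,46), A(d1,38), H(d2,35), D(d3,32), C(d1,31), G(d2,28), B(d3,25), F(d3,15)
I→slot 1; J→slot 3; E→slot 2; A skipped; H skipped; D skipped; C skipped; G skipped; B skipped; F skipped.
3 of 10 scheduled.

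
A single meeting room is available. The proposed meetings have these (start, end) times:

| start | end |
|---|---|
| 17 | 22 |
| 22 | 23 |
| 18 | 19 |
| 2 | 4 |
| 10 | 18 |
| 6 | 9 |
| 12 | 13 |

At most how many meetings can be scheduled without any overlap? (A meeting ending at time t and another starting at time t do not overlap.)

5

Sort by end time and greedily take each interval whose start is ≥ the last chosen end.
By end time: (2,4), (6,9), (12,13), (10,18), (18,19), (17,22), (22,23).
Pick (2,4); next start ≥ 4 → (6,9); next start ≥ 9 → (12,13); next start ≥ 13 → (18,19); next start ≥ 19 → (22,23).
Selected 5 meetings.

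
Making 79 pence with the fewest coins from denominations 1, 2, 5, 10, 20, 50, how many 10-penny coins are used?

0

79 = 1×50 + 1×20 + 1×5 + 2×2
Count of 10: 0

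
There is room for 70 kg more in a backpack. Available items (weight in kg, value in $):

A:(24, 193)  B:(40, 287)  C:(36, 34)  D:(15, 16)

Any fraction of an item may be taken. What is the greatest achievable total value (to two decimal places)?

486.40

Sort by value per unit weight and fill in that order.
Ratios (sorted): A 8.04, B 7.17, D 1.07, C 0.94
take A (24 @ 193); take B (40 @ 287); take 6/15 of D → 6.40. Capacity used 70/70.
Total value = 486.40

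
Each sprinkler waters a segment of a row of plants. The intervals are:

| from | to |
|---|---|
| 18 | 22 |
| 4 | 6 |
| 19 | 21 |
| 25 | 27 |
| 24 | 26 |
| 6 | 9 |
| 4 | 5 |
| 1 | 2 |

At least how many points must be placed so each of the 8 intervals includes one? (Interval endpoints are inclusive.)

Process intervals by earliest right end; each time one isn't hit yet, stab at its right endpoint.
Sorted: [1,2] [4,5] [4,6] [6,9] [19,21] [18,22] [24,26] [25,27]
{[1,2]} hit by 2; {[4,5],[4,6]} hit by 5; {[6,9]} hit by 9; {[19,21],[18,22]} hit by 21; {[24,26],[25,27]} hit by 26.
Points: 2, 5, 9, 21, 26 (5 total).

5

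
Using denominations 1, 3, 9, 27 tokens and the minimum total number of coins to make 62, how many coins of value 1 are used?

Use the largest denomination that fits, subtract, and repeat.
62 − 2×27→8 − 2×3→2 − 2×1→0
Count of 1: 2

2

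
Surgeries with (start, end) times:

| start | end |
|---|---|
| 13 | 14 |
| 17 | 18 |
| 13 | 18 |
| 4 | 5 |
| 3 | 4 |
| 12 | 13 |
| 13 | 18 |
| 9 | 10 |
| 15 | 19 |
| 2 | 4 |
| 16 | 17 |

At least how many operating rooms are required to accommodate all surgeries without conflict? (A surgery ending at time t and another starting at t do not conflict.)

The answer is the maximum number of intervals overlapping at any instant.
starts: [2, 3, 4, 9, 12, 13, 13, 13, 15, 16, 17]
ends:   [4, 4, 5, 10, 13, 14, 17, 18, 18, 18, 19]
s2→1 s3→2 e4→1 e4→0 s4→1 e5→0 s9→1 e10→0 s12→1 e13→0 s13→1 s13→2 s13→3 e14→2 s15→3 s16→4  — peak 4.

4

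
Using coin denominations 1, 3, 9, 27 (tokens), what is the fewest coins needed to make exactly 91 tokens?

5

Greedy: take as many of the largest coin as possible, then repeat with the remainder.
91 = 3×27 + 1×9 + 1×1
Total coins = 3 + 1 + 1 = 5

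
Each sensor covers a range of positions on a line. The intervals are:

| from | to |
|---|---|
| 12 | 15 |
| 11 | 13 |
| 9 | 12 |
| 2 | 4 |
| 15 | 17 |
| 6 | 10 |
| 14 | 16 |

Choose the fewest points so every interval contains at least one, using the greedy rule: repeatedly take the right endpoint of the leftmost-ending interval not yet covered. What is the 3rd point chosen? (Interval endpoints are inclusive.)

Sort by right endpoint; whenever an interval is uncovered, place a point at its right end.
Sorted: [2,4] [6,10] [9,12] [11,13] [12,15] [14,16] [15,17]
{[2,4]} hit by 4; {[6,10],[9,12]} hit by 10; {[11,13],[12,15]} hit by 13; {[14,16],[15,17]} hit by 16.
Points: 4, 10, 13, 16 (4 total).

13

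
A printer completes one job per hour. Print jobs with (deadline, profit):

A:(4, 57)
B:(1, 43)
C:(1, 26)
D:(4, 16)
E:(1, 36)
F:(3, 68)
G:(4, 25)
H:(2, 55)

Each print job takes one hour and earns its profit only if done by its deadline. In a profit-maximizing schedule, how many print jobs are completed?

Sort by profit descending; place each in the latest free slot ≤ its deadline.
By profit: F(d3,68), A(d4,57), H(d2,55), B(d1,43), E(d1,36), C(d1,26), G(d4,25), D(d4,16)
F→slot 3; A→slot 4; H→slot 2; B→slot 1; E skipped; C skipped; G skipped; D skipped.
4 of 8 scheduled.

4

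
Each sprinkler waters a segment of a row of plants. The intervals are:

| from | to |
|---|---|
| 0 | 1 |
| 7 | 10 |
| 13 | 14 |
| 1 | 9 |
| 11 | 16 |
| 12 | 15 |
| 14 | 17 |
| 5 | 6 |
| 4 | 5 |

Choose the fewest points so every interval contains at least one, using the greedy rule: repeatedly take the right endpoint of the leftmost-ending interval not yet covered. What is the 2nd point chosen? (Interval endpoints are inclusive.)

Sorted: [0,1] [4,5] [5,6] [1,9] [7,10] [13,14] [12,15] [11,16] [14,17]
{[0,1]} hit by 1; {[4,5],[5,6],[1,9]} hit by 5; {[7,10]} hit by 10; {[13,14],[12,15],[11,16],[14,17]} hit by 14.
Points: 1, 5, 10, 14 (4 total).

5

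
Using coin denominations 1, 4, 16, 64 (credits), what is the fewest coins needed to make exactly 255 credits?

255 − 3×64→63 − 3×16→15 − 3×4→3 − 3×1→0
Total coins = 3 + 3 + 3 + 3 = 12

12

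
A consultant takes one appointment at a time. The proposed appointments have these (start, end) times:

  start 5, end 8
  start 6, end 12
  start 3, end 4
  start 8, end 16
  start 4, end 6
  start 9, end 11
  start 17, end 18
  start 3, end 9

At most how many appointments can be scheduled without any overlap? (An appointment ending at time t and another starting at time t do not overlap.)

4

Sorted by end: (3,4)  (4,6)  (5,8)  (3,9)  (9,11)  (6,12)  (8,16)  (17,18)
take (3,4); take (4,6); take (9,11); take (17,18).
Selected 4 appointments.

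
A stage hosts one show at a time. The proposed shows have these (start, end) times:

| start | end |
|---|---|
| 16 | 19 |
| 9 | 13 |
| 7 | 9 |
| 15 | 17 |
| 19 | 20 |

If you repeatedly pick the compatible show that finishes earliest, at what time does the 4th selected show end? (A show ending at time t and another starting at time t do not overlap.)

20

Sort by end time and greedily take each interval whose start is ≥ the last chosen end.
Sorted by end: (7,9)  (9,13)  (15,17)  (16,19)  (19,20)
take (7,9); take (9,13); take (15,17); take (19,20).
Selected: (7,9) (9,13) (15,17) (19,20)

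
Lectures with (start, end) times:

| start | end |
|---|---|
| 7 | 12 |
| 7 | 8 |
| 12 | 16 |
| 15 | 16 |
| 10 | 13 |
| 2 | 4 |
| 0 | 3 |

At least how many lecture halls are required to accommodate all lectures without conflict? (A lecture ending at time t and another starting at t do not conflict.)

2

The answer is the maximum number of intervals overlapping at any instant.
starts: [0, 2, 7, 7, 10, 12, 15]
ends:   [3, 4, 8, 12, 13, 16, 16]
s0→1 s2→2  — peak 2.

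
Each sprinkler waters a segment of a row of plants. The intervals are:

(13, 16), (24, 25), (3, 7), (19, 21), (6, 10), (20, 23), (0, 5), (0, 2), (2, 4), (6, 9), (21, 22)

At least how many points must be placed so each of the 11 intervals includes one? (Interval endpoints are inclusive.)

5

Sorted: [0,2] [2,4] [0,5] [3,7] [6,9] [6,10] [13,16] [19,21] [21,22] [20,23] [24,25]
{[0,2],[2,4],[0,5]} hit by 2; {[3,7],[6,9],[6,10]} hit by 7; {[13,16]} hit by 16; {[19,21],[21,22],[20,23]} hit by 21; {[24,25]} hit by 25.
Points: 2, 7, 16, 21, 25 (5 total).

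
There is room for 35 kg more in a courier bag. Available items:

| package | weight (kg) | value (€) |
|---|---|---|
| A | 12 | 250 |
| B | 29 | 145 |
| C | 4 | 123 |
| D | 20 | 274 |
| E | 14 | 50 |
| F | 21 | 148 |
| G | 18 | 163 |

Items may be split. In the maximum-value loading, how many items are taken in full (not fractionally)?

2

Order: C (123/4=30.75) > A (250/12=20.83) > D (274/20=13.70) > G (163/18=9.06) > F (148/21=7.05) > B (145/29=5.00) > E (50/14=3.57)
Fill: take C (4 @ 123) → take A (12 @ 250) → take 19/20 of D → 260.30; 35/35 used.
2 item(s) taken whole; one partial (take 19/20 of D).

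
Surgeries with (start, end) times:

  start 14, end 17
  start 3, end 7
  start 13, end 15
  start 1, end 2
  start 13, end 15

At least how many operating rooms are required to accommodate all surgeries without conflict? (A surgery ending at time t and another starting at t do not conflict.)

3

Count concurrent intervals with a sweep; the peak is the room count.
starts: [1, 3, 13, 13, 14]
ends:   [2, 7, 15, 15, 17]
s1→1 e2→0 s3→1 e7→0 s13→1 s13→2 s14→3  — peak 3.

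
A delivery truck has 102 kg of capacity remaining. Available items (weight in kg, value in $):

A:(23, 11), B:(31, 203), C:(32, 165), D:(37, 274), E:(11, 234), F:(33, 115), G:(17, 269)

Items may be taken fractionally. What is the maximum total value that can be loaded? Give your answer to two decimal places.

Ratios (sorted): E 21.27, G 15.82, D 7.41, B 6.55, C 5.16, F 3.48, A 0.48
take E (11 @ 234); take G (17 @ 269); take D (37 @ 274); take B (31 @ 203); take 6/32 of C → 30.94. Capacity used 102/102.
Total value = 1010.94

1010.94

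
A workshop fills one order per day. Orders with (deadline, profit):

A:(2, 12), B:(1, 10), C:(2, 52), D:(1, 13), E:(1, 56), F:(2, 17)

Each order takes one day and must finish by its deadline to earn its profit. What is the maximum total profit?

Profit order: E=56 C=52 F=17 D=13 A=12 B=10
Assign: E→slot 1, C→slot 2, F skipped, D skipped, A skipped, B skipped.
Slots: [1:E] [2:C]
Profit = 56 + 52 = 108

108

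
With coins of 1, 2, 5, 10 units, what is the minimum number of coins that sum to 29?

29 = 2×10 + 1×5 + 2×2
Total coins = 2 + 1 + 2 = 5

5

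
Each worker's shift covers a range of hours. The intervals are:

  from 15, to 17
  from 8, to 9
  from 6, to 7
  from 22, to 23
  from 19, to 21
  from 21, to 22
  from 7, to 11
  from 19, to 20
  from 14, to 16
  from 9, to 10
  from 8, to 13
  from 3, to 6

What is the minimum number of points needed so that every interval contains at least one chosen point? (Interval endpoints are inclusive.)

5

Sort by right endpoint; whenever an interval is uncovered, place a point at its right end.
Sorted: [3,6] [6,7] [8,9] [9,10] [7,11] [8,13] [14,16] [15,17] [19,20] [19,21] [21,22] [22,23]
{[3,6],[6,7]} hit by 6; {[8,9],[9,10],[7,11],[8,13]} hit by 9; {[14,16],[15,17]} hit by 16; {[19,20],[19,21]} hit by 20; {[21,22],[22,23]} hit by 22.
Points: 6, 9, 16, 20, 22 (5 total).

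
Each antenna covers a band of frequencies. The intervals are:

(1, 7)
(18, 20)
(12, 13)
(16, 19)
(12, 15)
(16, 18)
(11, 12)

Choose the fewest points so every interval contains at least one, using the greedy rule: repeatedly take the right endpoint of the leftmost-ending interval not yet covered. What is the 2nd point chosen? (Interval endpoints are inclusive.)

Sorted: [1,7] [11,12] [12,13] [12,15] [16,18] [16,19] [18,20]
{[1,7]} hit by 7; {[11,12],[12,13],[12,15]} hit by 12; {[16,18],[16,19],[18,20]} hit by 18.
Points: 7, 12, 18 (3 total).

12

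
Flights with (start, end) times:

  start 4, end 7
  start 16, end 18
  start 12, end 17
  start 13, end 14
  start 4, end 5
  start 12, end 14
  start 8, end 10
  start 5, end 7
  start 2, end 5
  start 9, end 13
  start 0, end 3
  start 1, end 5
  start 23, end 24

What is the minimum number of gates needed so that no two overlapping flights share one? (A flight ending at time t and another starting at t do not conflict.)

4

starts: [0, 1, 2, 4, 4, 5, 8, 9, 12, 12, 13, 16, 23]
ends:   [3, 5, 5, 5, 7, 7, 10, 13, 14, 14, 17, 18, 24]
s0→1 s1→2 s2→3 e3→2 s4→3 s4→4  — peak 4.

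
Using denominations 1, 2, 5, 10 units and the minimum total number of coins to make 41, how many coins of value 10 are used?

4

Use the largest denomination that fits, subtract, and repeat.
41 = 4×10 + 1×1
Count of 10: 4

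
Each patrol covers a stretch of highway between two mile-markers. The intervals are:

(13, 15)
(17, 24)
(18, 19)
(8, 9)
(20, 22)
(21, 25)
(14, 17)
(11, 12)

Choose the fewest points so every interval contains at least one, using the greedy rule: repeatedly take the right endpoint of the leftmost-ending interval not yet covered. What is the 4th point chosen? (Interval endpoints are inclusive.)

19

Sorted: [8,9] [11,12] [13,15] [14,17] [18,19] [20,22] [17,24] [21,25]
{[8,9]} hit by 9; {[11,12]} hit by 12; {[13,15],[14,17]} hit by 15; {[18,19]} hit by 19; {[20,22],[17,24],[21,25]} hit by 22.
Points: 9, 12, 15, 19, 22 (5 total).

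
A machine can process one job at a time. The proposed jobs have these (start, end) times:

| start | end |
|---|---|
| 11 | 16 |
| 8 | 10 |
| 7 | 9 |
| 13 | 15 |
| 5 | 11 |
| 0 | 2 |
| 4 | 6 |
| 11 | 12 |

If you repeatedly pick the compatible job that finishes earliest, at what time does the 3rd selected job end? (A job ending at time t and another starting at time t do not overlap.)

9

Sort by end time and greedily take each interval whose start is ≥ the last chosen end.
By end time: (0,2), (4,6), (7,9), (8,10), (5,11), (11,12), (13,15), (11,16).
Pick (0,2); next start ≥ 2 → (4,6); next start ≥ 6 → (7,9); next start ≥ 9 → (11,12); next start ≥ 12 → (13,15).
Selected: (0,2) (4,6) (7,9) (11,12) (13,15)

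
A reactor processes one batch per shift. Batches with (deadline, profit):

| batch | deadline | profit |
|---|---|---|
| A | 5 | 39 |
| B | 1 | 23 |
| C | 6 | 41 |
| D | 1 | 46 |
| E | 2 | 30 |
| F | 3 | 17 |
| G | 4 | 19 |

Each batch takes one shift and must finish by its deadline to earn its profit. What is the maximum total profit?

Sort by profit descending; place each in the latest free slot ≤ its deadline.
By profit: D(d1,46), C(d6,41), A(d5,39), E(d2,30), B(d1,23), G(d4,19), F(d3,17)
D→slot 1; C→slot 6; A→slot 5; E→slot 2; B skipped; G→slot 4; F→slot 3.
Profit = 46 + 30 + 17 + 19 + 39 + 41 = 192

192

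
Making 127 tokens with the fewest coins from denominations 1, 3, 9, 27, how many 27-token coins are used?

4

127 − 4×27→19 − 2×9→1 − 1×1→0
Count of 27: 4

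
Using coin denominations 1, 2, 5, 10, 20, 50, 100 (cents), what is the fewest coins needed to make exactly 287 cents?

7

287 = 2×100 + 1×50 + 1×20 + 1×10 + 1×5 + 1×2
Total coins = 2 + 1 + 1 + 1 + 1 + 1 = 7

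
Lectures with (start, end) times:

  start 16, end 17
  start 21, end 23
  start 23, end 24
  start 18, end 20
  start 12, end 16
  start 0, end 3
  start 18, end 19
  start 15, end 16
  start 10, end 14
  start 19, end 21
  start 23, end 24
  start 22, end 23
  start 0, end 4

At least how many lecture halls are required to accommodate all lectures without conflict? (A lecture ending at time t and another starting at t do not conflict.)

2

Count concurrent intervals with a sweep; the peak is the room count.
Events (time:±→running): 0:+→1 0:+→2 … peak 2.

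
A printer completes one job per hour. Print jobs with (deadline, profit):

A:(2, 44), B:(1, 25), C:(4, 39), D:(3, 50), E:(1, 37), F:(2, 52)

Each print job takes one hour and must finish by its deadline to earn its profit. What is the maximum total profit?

185

Sort by profit descending; place each in the latest free slot ≤ its deadline.
By profit: F(d2,52), D(d3,50), A(d2,44), C(d4,39), E(d1,37), B(d1,25)
F→slot 2; D→slot 3; A→slot 1; C→slot 4; E skipped; B skipped.
Profit = 44 + 52 + 50 + 39 = 185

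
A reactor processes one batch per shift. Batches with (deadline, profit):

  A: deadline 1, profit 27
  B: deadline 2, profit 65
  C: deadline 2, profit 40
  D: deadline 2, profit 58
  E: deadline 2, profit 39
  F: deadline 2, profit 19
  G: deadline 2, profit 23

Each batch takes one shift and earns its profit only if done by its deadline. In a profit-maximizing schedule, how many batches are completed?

2

Profit order: B=65 D=58 C=40 E=39 A=27 G=23 F=19
Assign: B→slot 2, D→slot 1, C skipped, E skipped, A skipped, G skipped, F skipped.
Slots: [1:D] [2:B]
2 of 7 scheduled.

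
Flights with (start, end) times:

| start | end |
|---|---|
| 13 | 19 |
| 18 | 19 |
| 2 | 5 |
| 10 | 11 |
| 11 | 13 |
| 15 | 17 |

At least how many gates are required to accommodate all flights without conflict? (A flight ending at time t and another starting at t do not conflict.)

2

Events (time:±→running): 2:+→1 5:-→0 10:+→1 11:-→0 11:+→1 13:-→0 13:+→1 15:+→2 … peak 2.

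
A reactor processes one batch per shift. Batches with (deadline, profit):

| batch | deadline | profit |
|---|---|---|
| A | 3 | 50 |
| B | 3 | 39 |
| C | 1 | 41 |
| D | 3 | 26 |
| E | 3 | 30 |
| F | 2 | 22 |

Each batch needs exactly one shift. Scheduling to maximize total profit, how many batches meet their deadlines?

By profit: A(d3,50), C(d1,41), B(d3,39), E(d3,30), D(d3,26), F(d2,22)
A→slot 3; C→slot 1; B→slot 2; E skipped; D skipped; F skipped.
3 of 6 scheduled.

3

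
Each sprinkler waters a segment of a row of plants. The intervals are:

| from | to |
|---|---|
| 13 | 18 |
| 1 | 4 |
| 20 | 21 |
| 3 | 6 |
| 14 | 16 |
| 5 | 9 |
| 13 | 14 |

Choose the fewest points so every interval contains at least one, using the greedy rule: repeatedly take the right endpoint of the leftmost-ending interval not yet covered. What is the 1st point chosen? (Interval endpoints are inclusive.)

By right end: [1,4]  [3,6]  [5,9]  [13,14]  [14,16]  [13,18]  [20,21]
[1,4] uncovered → point at 4; [5,9] uncovered → point at 9; [13,14] uncovered → point at 14; [20,21] uncovered → point at 21.
Points: 4, 9, 14, 21 (4 total).

4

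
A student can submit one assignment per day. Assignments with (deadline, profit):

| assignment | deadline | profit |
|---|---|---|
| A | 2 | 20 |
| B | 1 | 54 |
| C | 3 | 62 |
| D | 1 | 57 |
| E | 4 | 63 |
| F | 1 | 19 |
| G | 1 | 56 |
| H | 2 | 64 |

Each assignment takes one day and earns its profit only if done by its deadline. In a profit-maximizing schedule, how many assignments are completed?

Profit order: H=64 E=63 C=62 D=57 G=56 B=54 A=20 F=19
Assign: H→slot 2, E→slot 4, C→slot 3, D→slot 1, G skipped, B skipped, A skipped, F skipped.
Slots: [1:D] [2:H] [3:C] [4:E]
4 of 8 scheduled.

4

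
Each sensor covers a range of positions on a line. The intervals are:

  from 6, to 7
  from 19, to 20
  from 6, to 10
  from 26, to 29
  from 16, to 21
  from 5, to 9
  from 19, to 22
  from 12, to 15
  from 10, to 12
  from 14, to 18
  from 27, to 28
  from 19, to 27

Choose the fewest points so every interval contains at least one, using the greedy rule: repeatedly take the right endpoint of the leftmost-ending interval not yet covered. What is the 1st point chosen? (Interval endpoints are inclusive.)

7

Process intervals by earliest right end; each time one isn't hit yet, stab at its right endpoint.
Sorted: [6,7] [5,9] [6,10] [10,12] [12,15] [14,18] [19,20] [16,21] [19,22] [19,27] [27,28] [26,29]
{[6,7],[5,9],[6,10]} hit by 7; {[10,12],[12,15]} hit by 12; {[14,18]} hit by 18; {[19,20],[16,21],[19,22],[19,27]} hit by 20; {[27,28],[26,29]} hit by 28.
Points: 7, 12, 18, 20, 28 (5 total).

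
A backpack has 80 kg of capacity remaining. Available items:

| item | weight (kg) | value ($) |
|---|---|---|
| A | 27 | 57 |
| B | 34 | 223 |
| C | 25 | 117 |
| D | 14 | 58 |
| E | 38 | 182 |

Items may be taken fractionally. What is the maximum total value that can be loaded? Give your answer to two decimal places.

442.44

Ratios (sorted): B 6.56, E 4.79, C 4.68, D 4.14, A 2.11
take B (34 @ 223); take E (38 @ 182); take 8/25 of C → 37.44. Capacity used 80/80.
Total value = 442.44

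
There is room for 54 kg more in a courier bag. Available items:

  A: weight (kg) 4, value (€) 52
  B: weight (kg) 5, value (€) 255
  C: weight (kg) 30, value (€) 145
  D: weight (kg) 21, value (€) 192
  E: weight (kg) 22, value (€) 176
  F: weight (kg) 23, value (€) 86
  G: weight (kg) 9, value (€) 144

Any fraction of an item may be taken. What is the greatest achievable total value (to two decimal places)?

Order: B (255/5=51.00) > G (144/9=16.00) > A (52/4=13.00) > D (192/21=9.14) > E (176/22=8.00) > C (145/30=4.83) > F (86/23=3.74)
Fill: take B (5 @ 255) → take G (9 @ 144) → take A (4 @ 52) → take D (21 @ 192) → take 15/22 of E → 120.00; 54/54 used.
Total value = 763.00

763.00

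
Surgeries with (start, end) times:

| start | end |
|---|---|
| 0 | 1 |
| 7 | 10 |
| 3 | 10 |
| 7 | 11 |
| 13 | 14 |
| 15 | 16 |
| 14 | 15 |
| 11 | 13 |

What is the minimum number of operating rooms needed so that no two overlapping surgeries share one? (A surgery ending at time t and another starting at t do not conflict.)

starts: [0, 3, 7, 7, 11, 13, 14, 15]
ends:   [1, 10, 10, 11, 13, 14, 15, 16]
s0→1 e1→0 s3→1 s7→2 s7→3  — peak 3.

3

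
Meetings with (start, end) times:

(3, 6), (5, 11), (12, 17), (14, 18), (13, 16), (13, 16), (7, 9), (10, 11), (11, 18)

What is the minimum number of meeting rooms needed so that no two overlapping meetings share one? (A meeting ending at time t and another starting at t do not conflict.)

Events (time:±→running): 3:+→1 5:+→2 6:-→1 7:+→2 9:-→1 10:+→2 11:-→1 11:-→0 11:+→1 12:+→2 13:+→3 13:+→4 14:+→5 … peak 5.

5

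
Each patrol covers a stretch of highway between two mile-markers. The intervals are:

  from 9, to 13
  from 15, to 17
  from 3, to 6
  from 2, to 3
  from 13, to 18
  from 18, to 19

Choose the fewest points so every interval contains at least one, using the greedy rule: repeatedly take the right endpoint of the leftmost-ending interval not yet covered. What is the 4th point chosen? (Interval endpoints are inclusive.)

By right end: [2,3]  [3,6]  [9,13]  [15,17]  [13,18]  [18,19]
[2,3] uncovered → point at 3; [9,13] uncovered → point at 13; [15,17] uncovered → point at 17; [18,19] uncovered → point at 19.
Points: 3, 13, 17, 19 (4 total).

19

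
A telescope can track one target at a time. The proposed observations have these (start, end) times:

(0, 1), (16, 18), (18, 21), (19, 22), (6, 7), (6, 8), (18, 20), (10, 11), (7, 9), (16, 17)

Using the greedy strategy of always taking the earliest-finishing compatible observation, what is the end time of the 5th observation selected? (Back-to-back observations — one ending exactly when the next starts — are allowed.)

17

By end time: (0,1), (6,7), (6,8), (7,9), (10,11), (16,17), (16,18), (18,20), (18,21), (19,22).
Pick (0,1); next start ≥ 1 → (6,7); next start ≥ 7 → (7,9); next start ≥ 9 → (10,11); next start ≥ 11 → (16,17); next start ≥ 17 → (18,20).
Selected: (0,1) (6,7) (7,9) (10,11) (16,17) (18,20)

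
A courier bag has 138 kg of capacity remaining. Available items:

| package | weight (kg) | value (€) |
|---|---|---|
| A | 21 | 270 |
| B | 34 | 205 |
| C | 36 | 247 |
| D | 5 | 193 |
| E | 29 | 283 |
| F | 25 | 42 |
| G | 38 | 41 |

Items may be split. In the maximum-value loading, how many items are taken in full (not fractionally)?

5

Sort by value per unit weight and fill in that order.
Order: D (193/5=38.60) > A (270/21=12.86) > E (283/29=9.76) > C (247/36=6.86) > B (205/34=6.03) > F (42/25=1.68) > G (41/38=1.08)
Fill: take D (5 @ 193) → take A (21 @ 270) → take E (29 @ 283) → take C (36 @ 247) → take B (34 @ 205) → take 13/25 of F → 21.84; 138/138 used.
5 item(s) taken whole; one partial (take 13/25 of F).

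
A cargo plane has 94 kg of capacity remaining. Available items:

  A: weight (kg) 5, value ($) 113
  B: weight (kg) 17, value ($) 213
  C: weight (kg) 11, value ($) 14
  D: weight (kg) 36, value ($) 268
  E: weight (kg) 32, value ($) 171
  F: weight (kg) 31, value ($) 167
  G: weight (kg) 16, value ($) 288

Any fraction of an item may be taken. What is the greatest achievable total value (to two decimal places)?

989.74

Greedy by value/weight ratio, highest first.
Ratios (sorted): A 22.60, G 18.00, B 12.53, D 7.44, F 5.39, E 5.34, C 1.27
take A (5 @ 113); take G (16 @ 288); take B (17 @ 213); take D (36 @ 268); take 20/31 of F → 107.74. Capacity used 94/94.
Total value = 989.74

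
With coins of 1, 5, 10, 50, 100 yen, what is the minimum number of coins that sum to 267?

Greedy: take as many of the largest coin as possible, then repeat with the remainder.
267 − 2×100→67 − 1×50→17 − 1×10→7 − 1×5→2 − 2×1→0
Total coins = 2 + 1 + 1 + 1 + 2 = 7

7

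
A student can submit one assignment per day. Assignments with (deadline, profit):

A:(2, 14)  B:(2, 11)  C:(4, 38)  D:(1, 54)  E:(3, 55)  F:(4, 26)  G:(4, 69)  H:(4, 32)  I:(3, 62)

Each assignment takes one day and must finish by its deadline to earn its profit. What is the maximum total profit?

Profit order: G=69 I=62 E=55 D=54 C=38 H=32 F=26 A=14 B=11
Assign: G→slot 4, I→slot 3, E→slot 2, D→slot 1, C skipped, H skipped, F skipped, A skipped, B skipped.
Slots: [1:D] [2:E] [3:I] [4:G]
Profit = 54 + 55 + 62 + 69 = 240

240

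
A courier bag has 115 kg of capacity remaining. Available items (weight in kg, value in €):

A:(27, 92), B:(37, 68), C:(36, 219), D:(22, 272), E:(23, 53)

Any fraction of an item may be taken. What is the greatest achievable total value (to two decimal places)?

Ratios (sorted): D 12.36, C 6.08, A 3.41, E 2.30, B 1.84
take D (22 @ 272); take C (36 @ 219); take A (27 @ 92); take E (23 @ 53); take 7/37 of B → 12.86. Capacity used 115/115.
Total value = 648.86

648.86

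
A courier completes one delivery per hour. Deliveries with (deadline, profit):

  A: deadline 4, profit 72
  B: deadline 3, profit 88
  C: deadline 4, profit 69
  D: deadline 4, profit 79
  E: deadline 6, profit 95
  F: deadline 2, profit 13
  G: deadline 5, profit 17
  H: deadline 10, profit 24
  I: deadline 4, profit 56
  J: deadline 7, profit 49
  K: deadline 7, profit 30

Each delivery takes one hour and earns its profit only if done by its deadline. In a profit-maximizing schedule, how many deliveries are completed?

8

Take jobs in profit order; each goes to the latest open slot no later than its deadline.
Profit order: E=95 B=88 D=79 A=72 C=69 I=56 J=49 K=30 H=24 G=17 F=13
Assign: E→slot 6, B→slot 3, D→slot 4, A→slot 2, C→slot 1, I skipped, J→slot 7, K→slot 5, H→slot 10, G skipped, F skipped.
Slots: [1:C] [2:A] [3:B] [4:D] [5:K] [6:E] [7:J] [10:H]
8 of 11 scheduled.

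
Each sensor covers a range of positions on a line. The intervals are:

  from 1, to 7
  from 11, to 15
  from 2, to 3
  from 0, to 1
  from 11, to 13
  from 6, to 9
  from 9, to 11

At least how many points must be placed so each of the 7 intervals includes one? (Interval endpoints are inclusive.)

By right end: [0,1]  [2,3]  [1,7]  [6,9]  [9,11]  [11,13]  [11,15]
[0,1] uncovered → point at 1; [2,3] uncovered → point at 3; [6,9] uncovered → point at 9; [11,13] uncovered → point at 13.
Points: 1, 3, 9, 13 (4 total).

4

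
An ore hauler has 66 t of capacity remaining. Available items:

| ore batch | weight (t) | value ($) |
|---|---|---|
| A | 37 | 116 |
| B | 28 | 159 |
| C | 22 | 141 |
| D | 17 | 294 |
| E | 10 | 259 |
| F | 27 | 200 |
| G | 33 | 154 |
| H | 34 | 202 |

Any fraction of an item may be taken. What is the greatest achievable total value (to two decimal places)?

829.91

Sort by value per unit weight and fill in that order.
Ratios (sorted): E 25.90, D 17.29, F 7.41, C 6.41, H 5.94, B 5.68, G 4.67, A 3.14
take E (10 @ 259); take D (17 @ 294); take F (27 @ 200); take 12/22 of C → 76.91. Capacity used 66/66.
Total value = 829.91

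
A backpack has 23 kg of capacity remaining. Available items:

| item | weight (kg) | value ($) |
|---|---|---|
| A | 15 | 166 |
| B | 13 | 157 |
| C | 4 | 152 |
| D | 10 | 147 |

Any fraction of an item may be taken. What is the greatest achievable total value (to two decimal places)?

Greedy by value/weight ratio, highest first.
Order: C (152/4=38.00) > D (147/10=14.70) > B (157/13=12.08) > A (166/15=11.07)
Fill: take C (4 @ 152) → take D (10 @ 147) → take 9/13 of B → 108.69; 23/23 used.
Total value = 407.69

407.69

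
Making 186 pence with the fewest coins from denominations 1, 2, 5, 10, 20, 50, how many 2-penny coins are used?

0

186 = 3×50 + 1×20 + 1×10 + 1×5 + 1×1
Count of 2: 0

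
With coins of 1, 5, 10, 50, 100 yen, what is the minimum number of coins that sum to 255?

4

255 = 2×100 + 1×50 + 1×5
Total coins = 2 + 1 + 1 = 4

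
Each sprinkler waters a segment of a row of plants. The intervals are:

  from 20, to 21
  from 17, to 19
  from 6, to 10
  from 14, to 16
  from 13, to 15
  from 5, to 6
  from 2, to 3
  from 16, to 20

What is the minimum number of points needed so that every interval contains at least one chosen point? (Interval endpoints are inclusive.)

Sorted: [2,3] [5,6] [6,10] [13,15] [14,16] [17,19] [16,20] [20,21]
{[2,3]} hit by 3; {[5,6],[6,10]} hit by 6; {[13,15],[14,16]} hit by 15; {[17,19],[16,20]} hit by 19; {[20,21]} hit by 21.
Points: 3, 6, 15, 19, 21 (5 total).

5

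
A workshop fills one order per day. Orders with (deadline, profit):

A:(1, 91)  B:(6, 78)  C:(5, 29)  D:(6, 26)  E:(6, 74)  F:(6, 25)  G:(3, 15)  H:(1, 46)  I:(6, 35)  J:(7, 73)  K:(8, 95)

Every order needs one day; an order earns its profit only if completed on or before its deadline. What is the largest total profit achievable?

Profit order: K=95 A=91 B=78 E=74 J=73 H=46 I=35 C=29 D=26 F=25 G=15
Assign: K→slot 8, A→slot 1, B→slot 6, E→slot 5, J→slot 7, H skipped, I→slot 4, C→slot 3, D→slot 2, F skipped, G skipped.
Slots: [1:A] [2:D] [3:C] [4:I] [5:E] [6:B] [7:J] [8:K]
Profit = 91 + 26 + 29 + 35 + 74 + 78 + 73 + 95 = 501

501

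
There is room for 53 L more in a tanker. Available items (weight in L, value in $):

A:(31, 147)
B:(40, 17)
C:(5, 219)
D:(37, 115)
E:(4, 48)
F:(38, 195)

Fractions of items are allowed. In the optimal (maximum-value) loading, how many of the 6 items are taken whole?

Greedy by value/weight ratio, highest first.
Order: C (219/5=43.80) > E (48/4=12.00) > F (195/38=5.13) > A (147/31=4.74) > D (115/37=3.11) > B (17/40=0.42)
Fill: take C (5 @ 219) → take E (4 @ 48) → take F (38 @ 195) → take 6/31 of A → 28.45; 53/53 used.
3 item(s) taken whole; one partial (take 6/31 of A).

3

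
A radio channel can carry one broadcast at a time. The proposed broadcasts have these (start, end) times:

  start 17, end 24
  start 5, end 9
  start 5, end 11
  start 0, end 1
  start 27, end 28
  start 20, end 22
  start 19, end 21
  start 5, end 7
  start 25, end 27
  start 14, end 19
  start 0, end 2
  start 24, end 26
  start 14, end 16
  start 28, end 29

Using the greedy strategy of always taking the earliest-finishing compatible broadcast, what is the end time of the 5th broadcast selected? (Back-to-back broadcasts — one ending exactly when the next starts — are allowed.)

26

Sort by end time and greedily take each interval whose start is ≥ the last chosen end.
Sorted by end: (0,1)  (0,2)  (5,7)  (5,9)  (5,11)  (14,16)  (14,19)  (19,21)  (20,22)  (17,24)  (24,26)  (25,27)  (27,28)  (28,29)
take (0,1); skip (0,2); take (5,7); skip (5,11); take (14,16); skip (14,19); take (19,21); skip (20,22); take (24,26); take (27,28); take (28,29).
Selected: (0,1) (5,7) (14,16) (19,21) (24,26) (27,28) (28,29)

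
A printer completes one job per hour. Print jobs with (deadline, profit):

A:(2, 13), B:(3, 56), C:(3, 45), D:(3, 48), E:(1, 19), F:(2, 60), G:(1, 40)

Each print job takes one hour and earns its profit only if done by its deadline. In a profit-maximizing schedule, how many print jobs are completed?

By profit: F(d2,60), B(d3,56), D(d3,48), C(d3,45), G(d1,40), E(d1,19), A(d2,13)
F→slot 2; B→slot 3; D→slot 1; C skipped; G skipped; E skipped; A skipped.
3 of 7 scheduled.

3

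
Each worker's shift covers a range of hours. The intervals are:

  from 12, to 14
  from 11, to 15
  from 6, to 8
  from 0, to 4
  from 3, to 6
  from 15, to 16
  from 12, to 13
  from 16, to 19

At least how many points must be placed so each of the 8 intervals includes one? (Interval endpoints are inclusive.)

Process intervals by earliest right end; each time one isn't hit yet, stab at its right endpoint.
Sorted: [0,4] [3,6] [6,8] [12,13] [12,14] [11,15] [15,16] [16,19]
{[0,4],[3,6]} hit by 4; {[6,8]} hit by 8; {[12,13],[12,14],[11,15]} hit by 13; {[15,16],[16,19]} hit by 16.
Points: 4, 8, 13, 16 (4 total).

4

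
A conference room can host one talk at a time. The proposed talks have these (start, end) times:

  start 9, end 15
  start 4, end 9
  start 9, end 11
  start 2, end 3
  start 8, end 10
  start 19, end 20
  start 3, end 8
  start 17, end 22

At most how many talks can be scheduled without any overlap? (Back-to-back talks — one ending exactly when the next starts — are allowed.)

Order by finish time; keep every interval that doesn't clash with the previous kept one.
Sorted by end: (2,3)  (3,8)  (4,9)  (8,10)  (9,11)  (9,15)  (19,20)  (17,22)
take (2,3); take (3,8); take (8,10); skip (9,15); take (19,20).
Selected 4 talks.

4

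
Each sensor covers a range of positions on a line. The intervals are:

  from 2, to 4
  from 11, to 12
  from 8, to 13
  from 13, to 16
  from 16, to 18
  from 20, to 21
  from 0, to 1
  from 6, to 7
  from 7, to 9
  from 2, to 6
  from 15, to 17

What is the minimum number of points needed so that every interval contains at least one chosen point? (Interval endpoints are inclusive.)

Sorted: [0,1] [2,4] [2,6] [6,7] [7,9] [11,12] [8,13] [13,16] [15,17] [16,18] [20,21]
{[0,1]} hit by 1; {[2,4],[2,6]} hit by 4; {[6,7],[7,9]} hit by 7; {[11,12],[8,13]} hit by 12; {[13,16],[15,17],[16,18]} hit by 16; {[20,21]} hit by 21.
Points: 1, 4, 7, 12, 16, 21 (6 total).

6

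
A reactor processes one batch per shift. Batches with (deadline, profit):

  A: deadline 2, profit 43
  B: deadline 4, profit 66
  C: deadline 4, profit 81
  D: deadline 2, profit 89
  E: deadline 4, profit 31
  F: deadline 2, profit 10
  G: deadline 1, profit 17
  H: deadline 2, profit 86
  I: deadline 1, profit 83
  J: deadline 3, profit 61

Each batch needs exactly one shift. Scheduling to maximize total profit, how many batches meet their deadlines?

4

Profit order: D=89 H=86 I=83 C=81 B=66 J=61 A=43 E=31 G=17 F=10
Assign: D→slot 2, H→slot 1, I skipped, C→slot 4, B→slot 3, J skipped, A skipped, E skipped, G skipped, F skipped.
Slots: [1:H] [2:D] [3:B] [4:C]
4 of 10 scheduled.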